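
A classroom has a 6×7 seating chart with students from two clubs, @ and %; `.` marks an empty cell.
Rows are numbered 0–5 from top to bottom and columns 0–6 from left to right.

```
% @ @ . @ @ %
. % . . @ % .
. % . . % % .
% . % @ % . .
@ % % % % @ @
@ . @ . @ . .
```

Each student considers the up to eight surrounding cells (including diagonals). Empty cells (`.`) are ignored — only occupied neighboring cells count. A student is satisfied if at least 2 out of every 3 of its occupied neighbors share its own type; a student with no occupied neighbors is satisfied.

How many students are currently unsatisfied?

19

(0,0)% 1/2 unhappy
(0,1)@ 1/3 unhappy
(0,2)@ 1/2 unhappy
(0,4)@ 2/3 ok
(0,5)@ 2/4 unhappy
(0,6)% 1/2 unhappy
(1,1)% 2/4 unhappy
(1,4)@ 2/5 unhappy
(1,5)% 3/6 unhappy
(2,1)% 3/3 ok
(2,4)% 3/5 unhappy
(2,5)% 3/4 ok
(3,0)% 2/3 ok
(3,2)% 4/5 ok
(3,3)@ 0/6 unhappy
(3,4)% 4/6 ok
(4,0)@ 1/3 unhappy
(4,1)% 3/6 unhappy
(4,2)% 3/5 unhappy
(4,3)% 4/7 unhappy
(4,4)% 2/5 unhappy
(4,5)@ 2/4 unhappy
(4,6)@ 1/1 ok
(5,0)@ 1/2 unhappy
(5,2)@ 0/3 unhappy
(5,4)@ 1/3 unhappy
Unsatisfied: (0,0), (0,1), (0,2), (0,5), (0,6), (1,1), (1,4), (1,5), (2,4), (3,3), (4,0), (4,1), (4,2), (4,3), (4,4), (4,5), (5,0), (5,2), (5,4) — 19 in total.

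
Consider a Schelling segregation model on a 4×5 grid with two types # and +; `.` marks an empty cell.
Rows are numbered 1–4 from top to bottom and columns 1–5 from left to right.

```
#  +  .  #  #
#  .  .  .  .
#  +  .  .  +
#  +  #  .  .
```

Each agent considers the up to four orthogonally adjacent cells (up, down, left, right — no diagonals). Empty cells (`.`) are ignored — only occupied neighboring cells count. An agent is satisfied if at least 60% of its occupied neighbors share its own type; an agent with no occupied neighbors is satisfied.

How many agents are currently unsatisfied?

6

(1,1)# 1/2 unhappy
(1,2)+ 0/1 unhappy
(1,4)# 1/1 ok
(1,5)# 1/1 ok
(2,1)# 2/2 ok
(3,1)# 2/3 ok
(3,2)+ 1/2 unhappy
(3,5)+ 0/0 ok
(4,1)# 1/2 unhappy
(4,2)+ 1/3 unhappy
(4,3)# 0/1 unhappy
Unsatisfied: (1,1), (1,2), (3,2), (4,1), (4,2), (4,3) — 6 in total.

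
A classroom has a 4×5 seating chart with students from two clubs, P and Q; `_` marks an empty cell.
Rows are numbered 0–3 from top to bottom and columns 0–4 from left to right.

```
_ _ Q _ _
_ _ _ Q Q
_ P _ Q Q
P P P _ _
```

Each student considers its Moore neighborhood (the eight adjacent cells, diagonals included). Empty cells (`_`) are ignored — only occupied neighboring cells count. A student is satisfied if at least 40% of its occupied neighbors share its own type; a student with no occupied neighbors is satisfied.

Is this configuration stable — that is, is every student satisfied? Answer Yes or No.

(0,2)Q 1/1 ok
(1,3)Q 4/4 ok
(1,4)Q 3/3 ok
(2,1)P 3/3 ok
(2,3)Q 3/4 ok
(2,4)Q 3/3 ok
(3,0)P 2/2 ok
(3,1)P 3/3 ok
(3,2)P 2/3 ok
All meet the threshold, so the configuration is stable.

Yes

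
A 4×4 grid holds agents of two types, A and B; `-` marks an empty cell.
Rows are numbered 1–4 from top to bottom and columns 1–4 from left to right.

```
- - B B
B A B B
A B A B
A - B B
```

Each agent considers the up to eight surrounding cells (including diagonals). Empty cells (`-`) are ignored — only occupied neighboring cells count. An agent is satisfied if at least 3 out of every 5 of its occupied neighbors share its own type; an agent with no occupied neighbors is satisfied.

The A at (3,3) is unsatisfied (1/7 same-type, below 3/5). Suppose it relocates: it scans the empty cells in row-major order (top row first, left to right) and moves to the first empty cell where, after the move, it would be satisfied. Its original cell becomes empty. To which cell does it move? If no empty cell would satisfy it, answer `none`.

none

Vacating (3,3). Empty cells in order:
  (1,1): 1/2 same-type → still unsatisfied.
  (1,2): 1/4 same-type → still unsatisfied.
  (4,2): 2/4 same-type → still unsatisfied.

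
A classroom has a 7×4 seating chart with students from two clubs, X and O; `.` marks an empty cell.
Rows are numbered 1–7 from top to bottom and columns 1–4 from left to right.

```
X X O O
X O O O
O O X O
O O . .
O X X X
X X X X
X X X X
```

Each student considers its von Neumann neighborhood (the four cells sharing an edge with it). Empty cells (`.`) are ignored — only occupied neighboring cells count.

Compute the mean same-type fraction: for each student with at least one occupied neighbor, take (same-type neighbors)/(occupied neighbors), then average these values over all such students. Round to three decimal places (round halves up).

0.756

(1,1)X 2/2
(1,2)X 1/3
(1,3)O 2/3
(1,4)O 2/2
(2,1)X 1/3
(2,2)O 2/4
(2,3)O 3/4
(2,4)O 3/3
(3,1)O 2/3
(3,2)O 3/4
(3,3)X 0/3
(3,4)O 1/2
(4,1)O 3/3
(4,2)O 2/3
(5,1)O 1/3
(5,2)X 2/4
(5,3)X 3/3
(5,4)X 2/2
(6,1)X 2/3
(6,2)X 4/4
(6,3)X 4/4
(6,4)X 3/3
(7,1)X 2/2
(7,2)X 3/3
(7,3)X 3/3
(7,4)X 2/2
Sum over 26 students: 2/2 + 1/3 + 2/3 + 2/2 + 1/3 + 2/4 + 3/4 + 3/3 + 2/3 + 3/4 + 0/3 + 1/2 + 3/3 + 2/3 + 1/3 + 2/4 + 3/3 + 2/2 + 2/3 + 4/4 + 4/4 + 3/3 + 2/2 + 3/3 + 3/3 + 2/2 = 59/3; mean = 59/3 ÷ 26 = 59/78 = 0.756410… → 0.756.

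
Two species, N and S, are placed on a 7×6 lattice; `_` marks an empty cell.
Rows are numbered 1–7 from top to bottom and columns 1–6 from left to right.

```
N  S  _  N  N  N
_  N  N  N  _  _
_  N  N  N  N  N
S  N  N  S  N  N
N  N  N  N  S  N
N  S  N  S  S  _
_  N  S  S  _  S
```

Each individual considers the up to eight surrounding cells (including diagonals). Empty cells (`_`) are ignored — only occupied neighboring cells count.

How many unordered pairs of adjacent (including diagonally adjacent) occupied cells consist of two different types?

Scan each occupied cell's neighbors to the right and below (and the two forward diagonals) so each pair is counted once.
From row 1: 3 unlike of 9 pairs (running 3/9).
From row 2: 0 unlike of 10 pairs (running 3/19).
From row 3: 4 unlike of 18 pairs (running 7/37).
From row 4: 9 unlike of 21 pairs (running 16/58).
From row 5: 9 unlike of 19 pairs (running 25/77).
From row 6: 6 unlike of 14 pairs (running 31/91).
From row 7: 1 unlike of 2 pairs (running 32/93).
Total adjacent occupied pairs: 93; unlike-type pairs: 32.

32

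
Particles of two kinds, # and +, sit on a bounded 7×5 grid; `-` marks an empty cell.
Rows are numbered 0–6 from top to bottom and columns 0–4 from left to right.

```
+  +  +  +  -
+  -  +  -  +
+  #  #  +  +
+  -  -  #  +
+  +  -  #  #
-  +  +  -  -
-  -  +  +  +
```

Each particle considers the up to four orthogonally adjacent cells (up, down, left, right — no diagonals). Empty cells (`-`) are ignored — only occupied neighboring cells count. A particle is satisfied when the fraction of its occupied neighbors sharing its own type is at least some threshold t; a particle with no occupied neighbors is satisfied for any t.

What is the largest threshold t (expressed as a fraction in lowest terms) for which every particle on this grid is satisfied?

1/3

Row 0: (0,0)+ 2/2 · (0,1)+ 2/2 · (0,2)+ 3/3 · (0,3)+ 1/1
Row 1: (1,0)+ 2/2 · (1,2)+ 1/2 · (1,4)+ 1/1
Row 2: (2,0)+ 2/3 · (2,1)# 1/2 · (2,2)# 1/3 · (2,3)+ 1/3 · (2,4)+ 3/3
Row 3: (3,0)+ 2/2 · (3,3)# 1/3 · (3,4)+ 1/3
Row 4: (4,0)+ 2/2 · (4,1)+ 2/2 · (4,3)# 2/2 · (4,4)# 1/2
Row 5: (5,1)+ 2/2 · (5,2)+ 2/2
Row 6: (6,2)+ 2/2 · (6,3)+ 2/2 · (6,4)+ 1/1
The smallest same-type fraction is 1/3 at (2,2), which reduces to 1/3. Any threshold above that leaves this particle unsatisfied.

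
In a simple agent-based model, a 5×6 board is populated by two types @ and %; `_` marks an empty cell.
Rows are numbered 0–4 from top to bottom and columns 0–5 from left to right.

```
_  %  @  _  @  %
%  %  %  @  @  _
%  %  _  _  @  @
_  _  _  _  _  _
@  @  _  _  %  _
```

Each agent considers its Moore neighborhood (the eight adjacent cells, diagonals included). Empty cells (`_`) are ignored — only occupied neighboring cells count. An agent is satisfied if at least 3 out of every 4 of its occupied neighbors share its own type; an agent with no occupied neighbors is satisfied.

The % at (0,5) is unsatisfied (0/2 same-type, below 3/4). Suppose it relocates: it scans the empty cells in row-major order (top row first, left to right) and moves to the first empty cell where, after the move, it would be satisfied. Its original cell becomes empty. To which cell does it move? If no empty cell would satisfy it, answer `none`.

Vacating (0,5). Empty cells in order:
  (0,0): 3/3 same-type → satisfied — stop here.

(0,0)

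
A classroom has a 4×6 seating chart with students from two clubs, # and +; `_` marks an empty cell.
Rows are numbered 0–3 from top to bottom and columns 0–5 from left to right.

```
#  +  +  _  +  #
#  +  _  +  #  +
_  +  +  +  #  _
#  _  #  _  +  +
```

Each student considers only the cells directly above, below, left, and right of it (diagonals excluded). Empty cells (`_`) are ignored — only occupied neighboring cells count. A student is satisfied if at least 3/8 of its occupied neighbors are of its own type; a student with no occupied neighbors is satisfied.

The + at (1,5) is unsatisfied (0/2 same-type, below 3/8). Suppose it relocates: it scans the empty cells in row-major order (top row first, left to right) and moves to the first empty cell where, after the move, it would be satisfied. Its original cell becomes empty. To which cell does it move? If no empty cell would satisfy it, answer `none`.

Vacating (1,5). Empty cells in order:
  (0,3): 3/3 same-type → satisfied — stop here.

(0,3)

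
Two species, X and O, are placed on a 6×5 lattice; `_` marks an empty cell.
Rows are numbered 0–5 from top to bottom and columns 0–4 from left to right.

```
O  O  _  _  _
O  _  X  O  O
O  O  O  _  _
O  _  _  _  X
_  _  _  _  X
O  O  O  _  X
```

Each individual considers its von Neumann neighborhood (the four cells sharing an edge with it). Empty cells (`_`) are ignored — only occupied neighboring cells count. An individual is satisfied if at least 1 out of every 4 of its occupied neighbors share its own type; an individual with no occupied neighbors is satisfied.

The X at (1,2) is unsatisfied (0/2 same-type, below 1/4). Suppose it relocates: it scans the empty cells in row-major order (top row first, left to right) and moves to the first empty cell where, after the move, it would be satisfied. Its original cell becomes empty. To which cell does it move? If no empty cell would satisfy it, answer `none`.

Vacating (1,2). Empty cells in order:
  (0,2): 0/1 same-type → still unsatisfied.
  (0,3): 0/1 same-type → still unsatisfied.
  (0,4): 0/1 same-type → still unsatisfied.
  (1,1): 0/3 same-type → still unsatisfied.
  (2,3): 0/2 same-type → still unsatisfied.
  (2,4): 1/2 same-type → satisfied — stop here.

(2,4)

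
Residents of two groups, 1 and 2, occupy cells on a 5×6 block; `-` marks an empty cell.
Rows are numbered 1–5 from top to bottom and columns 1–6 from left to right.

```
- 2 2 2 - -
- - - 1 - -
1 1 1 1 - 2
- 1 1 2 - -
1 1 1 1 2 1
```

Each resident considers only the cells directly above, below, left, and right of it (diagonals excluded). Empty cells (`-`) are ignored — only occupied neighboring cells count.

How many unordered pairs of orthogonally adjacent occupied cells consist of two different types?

Scan each occupied cell's neighbors to the right and below so each pair is counted once.
Row 1: 2(1,2)–2(1,3)= 2(1,3)–2(1,4)= 2(1,4)–1(2,4)≠  → 1/3 unlike.
Row 2: 1(2,4)–1(3,4)=  → 0/1 unlike.
Row 3: 1(3,1)–1(3,2)= 1(3,2)–1(3,3)= 1(3,2)–1(4,2)= 1(3,3)–1(3,4)= 1(3,3)–1(4,3)= 1(3,4)–2(4,4)≠  → 1/6 unlike.
Row 4: 1(4,2)–1(4,3)= 1(4,2)–1(5,2)= 1(4,3)–2(4,4)≠ 1(4,3)–1(5,3)= 2(4,4)–1(5,4)≠  → 2/5 unlike.
Row 5: 1(5,1)–1(5,2)= 1(5,2)–1(5,3)= 1(5,3)–1(5,4)= 1(5,4)–2(5,5)≠ 2(5,5)–1(5,6)≠  → 2/5 unlike.
Total adjacent occupied pairs: 20; unlike-type pairs: 6.

6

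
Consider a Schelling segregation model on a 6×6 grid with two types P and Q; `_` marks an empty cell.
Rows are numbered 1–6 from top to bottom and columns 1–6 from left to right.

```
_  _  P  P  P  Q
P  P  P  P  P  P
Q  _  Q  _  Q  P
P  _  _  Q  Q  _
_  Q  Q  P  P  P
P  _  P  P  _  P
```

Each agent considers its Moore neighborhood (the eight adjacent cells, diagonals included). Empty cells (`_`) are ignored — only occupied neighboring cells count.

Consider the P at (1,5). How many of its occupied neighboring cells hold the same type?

Occupied neighbors of (1,5): (1,4)=P, (1,6)=Q, (2,4)=P, (2,5)=P, (2,6)=P.
Same type (P): 4 of 5.

4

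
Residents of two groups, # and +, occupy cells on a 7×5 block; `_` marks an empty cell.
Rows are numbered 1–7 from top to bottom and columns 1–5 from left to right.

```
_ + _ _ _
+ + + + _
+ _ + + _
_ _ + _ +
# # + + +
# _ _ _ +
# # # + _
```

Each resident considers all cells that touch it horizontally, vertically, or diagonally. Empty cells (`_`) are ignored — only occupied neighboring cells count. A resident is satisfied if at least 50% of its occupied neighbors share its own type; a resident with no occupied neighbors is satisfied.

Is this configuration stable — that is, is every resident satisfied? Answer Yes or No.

Yes

(1,2)+ 3/3 ✓
(2,1)+ 3/3 ✓
(2,2)+ 5/5 ✓
(2,3)+ 5/5 ✓
(2,4)+ 3/3 ✓
(3,1)+ 2/2 ✓
(3,3)+ 5/5 ✓
(3,4)+ 5/5 ✓
(4,3)+ 4/5 ✓
(4,5)+ 3/3 ✓
(5,1)# 2/2 ✓
(5,2)# 2/4 ✓
(5,3)+ 2/3 ✓
(5,4)+ 5/5 ✓
(5,5)+ 3/3 ✓
(6,1)# 4/4 ✓
(6,5)+ 3/3 ✓
(7,1)# 2/2 ✓
(7,2)# 3/3 ✓
(7,3)# 1/2 ✓
(7,4)+ 1/2 ✓
All meet the threshold, so the configuration is stable.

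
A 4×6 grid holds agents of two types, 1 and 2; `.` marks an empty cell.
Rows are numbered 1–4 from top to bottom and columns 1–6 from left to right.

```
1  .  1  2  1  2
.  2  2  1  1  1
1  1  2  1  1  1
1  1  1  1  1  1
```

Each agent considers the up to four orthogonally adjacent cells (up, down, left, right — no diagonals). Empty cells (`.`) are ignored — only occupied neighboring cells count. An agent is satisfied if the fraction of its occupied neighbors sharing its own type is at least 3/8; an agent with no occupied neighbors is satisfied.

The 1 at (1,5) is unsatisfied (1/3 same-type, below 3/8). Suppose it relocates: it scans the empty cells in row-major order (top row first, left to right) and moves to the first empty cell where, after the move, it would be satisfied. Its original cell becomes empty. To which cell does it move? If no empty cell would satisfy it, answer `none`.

Vacating (1,5). Empty cells in order:
  (1,2): 2/3 same-type → satisfied — stop here.

(1,2)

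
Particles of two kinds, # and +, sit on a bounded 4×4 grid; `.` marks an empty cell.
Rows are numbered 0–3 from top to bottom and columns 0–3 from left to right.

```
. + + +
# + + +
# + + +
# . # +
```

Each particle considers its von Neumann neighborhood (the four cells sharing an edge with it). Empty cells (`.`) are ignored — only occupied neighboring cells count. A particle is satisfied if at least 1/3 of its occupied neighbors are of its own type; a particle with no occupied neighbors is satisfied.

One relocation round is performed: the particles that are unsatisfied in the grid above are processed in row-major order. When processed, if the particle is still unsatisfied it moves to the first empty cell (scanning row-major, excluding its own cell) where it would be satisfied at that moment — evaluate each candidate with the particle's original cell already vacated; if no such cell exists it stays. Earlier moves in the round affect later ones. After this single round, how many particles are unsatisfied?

Initially unsatisfied (in order): (3,2).
  (3,2) → (0,0).
Resulting grid:
# + + +
# + + +
# + + +
# . . +
All satisfied now.

0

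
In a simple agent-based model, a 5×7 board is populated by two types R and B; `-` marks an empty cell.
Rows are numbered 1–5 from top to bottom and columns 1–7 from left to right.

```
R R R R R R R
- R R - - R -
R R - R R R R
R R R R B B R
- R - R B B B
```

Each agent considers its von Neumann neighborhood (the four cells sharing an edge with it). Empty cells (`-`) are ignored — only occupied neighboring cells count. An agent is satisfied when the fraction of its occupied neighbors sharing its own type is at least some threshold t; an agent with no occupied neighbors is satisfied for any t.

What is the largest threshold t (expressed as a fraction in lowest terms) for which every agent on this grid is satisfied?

Row 1: (1,1)R 1/1 · (1,2)R 3/3 · (1,3)R 3/3 · (1,4)R 2/2 · (1,5)R 2/2 · (1,6)R 3/3 · (1,7)R 1/1
Row 2: (2,2)R 3/3 · (2,3)R 2/2 · (2,6)R 2/2
Row 3: (3,1)R 2/2 · (3,2)R 3/3 · (3,4)R 2/2 · (3,5)R 2/3 · (3,6)R 3/4 · (3,7)R 2/2
Row 4: (4,1)R 2/2 · (4,2)R 4/4 · (4,3)R 2/2 · (4,4)R 3/4 · (4,5)B 2/4 · (4,6)B 2/4 · (4,7)R 1/3
Row 5: (5,2)R 1/1 · (5,4)R 1/2 · (5,5)B 2/3 · (5,6)B 3/3 · (5,7)B 1/2
The smallest same-type fraction is 1/3 at (4,7), which reduces to 1/3. Any threshold above that leaves this agent unsatisfied.

1/3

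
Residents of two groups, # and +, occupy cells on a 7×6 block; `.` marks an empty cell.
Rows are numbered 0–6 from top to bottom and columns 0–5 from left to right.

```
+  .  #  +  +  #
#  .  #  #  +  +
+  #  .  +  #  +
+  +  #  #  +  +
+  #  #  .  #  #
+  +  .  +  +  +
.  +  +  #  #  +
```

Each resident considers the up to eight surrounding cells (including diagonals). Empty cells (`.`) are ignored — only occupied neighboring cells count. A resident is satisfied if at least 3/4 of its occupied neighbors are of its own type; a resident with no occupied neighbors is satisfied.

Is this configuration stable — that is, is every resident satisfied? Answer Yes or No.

No

Row 0: (0,0)+ 0/1 ✗ · (0,2)# 2/3 ✗ · (0,3)+ 2/5 ✗ · (0,4)+ 3/5 ✗ · (0,5)# 0/3 ✗
Row 1: (1,0)# 1/3 ✗ · (1,2)# 3/5 ✗ · (1,3)# 3/7 ✗ · (1,4)+ 5/8 ✗ · (1,5)+ 3/5 ✗
Row 2: (2,0)+ 2/4 ✗ · (2,1)# 3/6 ✗ · (2,3)+ 2/7 ✗ · (2,4)# 2/8 ✗ · (2,5)+ 4/5 ✓
Row 3: (3,0)+ 3/5 ✗ · (3,1)+ 3/7 ✗ · (3,2)# 4/6 ✗ · (3,3)# 4/6 ✗ · (3,4)+ 3/7 ✗ · (3,5)+ 2/5 ✗
Row 4: (4,0)+ 4/5 ✓ · (4,1)# 2/7 ✗ · (4,2)# 3/6 ✗ · (4,4)# 2/7 ✗ · (4,5)# 1/5 ✗
Row 5: (5,0)+ 3/4 ✓ · (5,1)+ 4/6 ✗ · (5,3)+ 2/6 ✗ · (5,4)+ 3/7 ✗ · (5,5)+ 2/5 ✗
Row 6: (6,1)+ 3/3 ✓ · (6,2)+ 3/4 ✓ · (6,3)# 1/4 ✗ · (6,4)# 1/5 ✗ · (6,5)+ 2/3 ✗
For instance (0,0) has only 0/1 same-type neighbors, below 3/4.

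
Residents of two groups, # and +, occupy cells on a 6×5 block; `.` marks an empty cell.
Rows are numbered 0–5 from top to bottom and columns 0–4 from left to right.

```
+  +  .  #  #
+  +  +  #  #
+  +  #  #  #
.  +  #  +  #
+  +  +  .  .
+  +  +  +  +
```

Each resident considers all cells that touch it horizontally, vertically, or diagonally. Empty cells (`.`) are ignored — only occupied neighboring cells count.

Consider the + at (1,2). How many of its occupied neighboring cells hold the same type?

3

Occupied neighbors of (1,2): (0,1)=+, (0,3)=#, (1,1)=+, (1,3)=#, (2,1)=+, (2,2)=#, (2,3)=#.
Same type (+): 3 of 7.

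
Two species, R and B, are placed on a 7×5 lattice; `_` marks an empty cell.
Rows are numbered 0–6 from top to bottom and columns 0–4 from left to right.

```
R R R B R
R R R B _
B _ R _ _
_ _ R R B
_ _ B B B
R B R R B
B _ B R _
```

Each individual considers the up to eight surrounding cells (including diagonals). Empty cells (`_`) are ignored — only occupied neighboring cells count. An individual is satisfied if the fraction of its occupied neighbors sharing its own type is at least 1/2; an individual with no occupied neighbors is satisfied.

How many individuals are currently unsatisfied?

(0,0)R 3/3 ok
(0,1)R 5/5 ok
(0,2)R 3/5 ok
(0,3)B 1/4 unhappy
(0,4)R 0/2 unhappy
(1,0)R 3/4 ok
(1,1)R 6/7 ok
(1,2)R 4/6 ok
(1,3)B 1/5 unhappy
(2,0)B 0/2 unhappy
(2,2)R 4/5 ok
(3,2)R 2/4 ok
(3,3)R 2/6 unhappy
(3,4)B 2/3 ok
(4,2)B 2/6 unhappy
(4,3)B 4/8 ok
(4,4)B 3/5 ok
(5,0)R 0/2 unhappy
(5,1)B 3/5 ok
(5,2)R 2/6 unhappy
(5,3)R 2/7 unhappy
(5,4)B 2/4 ok
(6,0)B 1/2 ok
(6,2)B 1/4 unhappy
(6,3)R 2/4 ok
Unsatisfied: (0,3), (0,4), (1,3), (2,0), (3,3), (4,2), (5,0), (5,2), (5,3), (6,2) — 10 in total.

10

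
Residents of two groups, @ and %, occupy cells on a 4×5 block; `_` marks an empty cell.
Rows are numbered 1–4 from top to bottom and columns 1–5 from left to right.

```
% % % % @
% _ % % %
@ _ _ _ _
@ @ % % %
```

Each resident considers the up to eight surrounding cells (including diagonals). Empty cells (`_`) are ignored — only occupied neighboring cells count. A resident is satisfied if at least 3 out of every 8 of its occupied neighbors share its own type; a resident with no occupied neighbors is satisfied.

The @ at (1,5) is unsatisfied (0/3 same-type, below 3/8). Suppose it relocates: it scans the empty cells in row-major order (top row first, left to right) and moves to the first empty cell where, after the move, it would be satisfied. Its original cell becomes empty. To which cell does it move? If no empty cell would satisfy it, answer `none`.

Vacating (1,5). Empty cells in order:
  (2,2): 1/6 same-type → still unsatisfied.
  (3,2): 3/6 same-type → satisfied — stop here.

(3,2)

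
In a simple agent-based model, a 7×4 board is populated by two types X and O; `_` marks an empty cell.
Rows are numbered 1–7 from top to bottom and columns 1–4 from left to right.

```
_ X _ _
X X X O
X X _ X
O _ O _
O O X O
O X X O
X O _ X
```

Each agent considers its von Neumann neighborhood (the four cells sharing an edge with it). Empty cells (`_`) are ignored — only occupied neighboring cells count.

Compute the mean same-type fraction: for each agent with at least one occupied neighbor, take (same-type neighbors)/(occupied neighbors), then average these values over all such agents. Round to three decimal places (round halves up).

(1,2)X 1/1
(2,1)X 2/2
(2,2)X 4/4
(2,3)X 1/2
(2,4)O 0/2
(3,1)X 2/3
(3,2)X 2/2
(3,4)X 0/1
(4,1)O 1/2
(4,3)O 0/1
(5,1)O 3/3
(5,2)O 1/3
(5,3)X 1/4
(5,4)O 1/2
(6,1)O 1/3
(6,2)X 1/4
(6,3)X 2/3
(6,4)O 1/3
(7,1)X 0/2
(7,2)O 0/2
(7,4)X 0/1
Sum over 21 agents: 1/1 + 2/2 + 4/4 + 1/2 + 0/2 + 2/3 + 2/2 + 0/1 + 1/2 + 0/1 + 3/3 + 1/3 + 1/4 + 1/2 + 1/3 + 1/4 + 2/3 + 1/3 + 0/2 + 0/2 + 0/1 = 28/3; mean = 28/3 ÷ 21 = 4/9 = 0.444444… → 0.444.

0.444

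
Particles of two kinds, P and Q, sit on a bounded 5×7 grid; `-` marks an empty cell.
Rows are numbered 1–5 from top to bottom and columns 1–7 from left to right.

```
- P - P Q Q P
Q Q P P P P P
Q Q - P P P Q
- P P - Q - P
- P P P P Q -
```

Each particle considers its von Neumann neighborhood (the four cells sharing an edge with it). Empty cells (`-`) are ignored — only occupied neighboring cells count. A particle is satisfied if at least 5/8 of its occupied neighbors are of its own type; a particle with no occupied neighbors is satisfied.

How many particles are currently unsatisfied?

(1,2)P 0/1 not
(1,4)P 1/2 not
(1,5)Q 1/3 not
(1,6)Q 1/3 not
(1,7)P 1/2 not
(2,1)Q 2/2 satisfied
(2,2)Q 2/4 not
(2,3)P 1/2 not
(2,4)P 4/4 satisfied
(2,5)P 3/4 satisfied
(2,6)P 3/4 satisfied
(2,7)P 2/3 satisfied
(3,1)Q 2/2 satisfied
(3,2)Q 2/3 satisfied
(3,4)P 2/2 satisfied
(3,5)P 3/4 satisfied
(3,6)P 2/3 satisfied
(3,7)Q 0/3 not
(4,2)P 2/3 satisfied
(4,3)P 2/2 satisfied
(4,5)Q 0/2 not
(4,7)P 0/1 not
(5,2)P 2/2 satisfied
(5,3)P 3/3 satisfied
(5,4)P 2/2 satisfied
(5,5)P 1/3 not
(5,6)Q 0/1 not
Unsatisfied: (1,2), (1,4), (1,5), (1,6), (1,7), (2,2), (2,3), (3,7), (4,5), (4,7), (5,5), (5,6) — 12 in total.

12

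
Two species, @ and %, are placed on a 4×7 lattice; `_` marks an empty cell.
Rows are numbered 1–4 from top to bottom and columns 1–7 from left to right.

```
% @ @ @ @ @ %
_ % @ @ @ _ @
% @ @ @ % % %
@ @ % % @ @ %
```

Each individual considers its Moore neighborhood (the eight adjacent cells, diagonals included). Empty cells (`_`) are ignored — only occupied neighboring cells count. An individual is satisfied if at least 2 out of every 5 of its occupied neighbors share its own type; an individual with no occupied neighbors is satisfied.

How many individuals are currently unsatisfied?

(1,1)% 1/2 ok
(1,2)@ 2/4 ok
(1,3)@ 4/5 ok
(1,4)@ 5/5 ok
(1,5)@ 4/4 ok
(1,6)@ 3/4 ok
(1,7)% 0/2 unhappy
(2,2)% 2/7 unhappy
(2,3)@ 7/8 ok
(2,4)@ 7/8 ok
(2,5)@ 5/7 ok
(2,7)@ 1/4 unhappy
(3,1)% 1/4 unhappy
(3,2)@ 4/7 ok
(3,3)@ 5/8 ok
(3,4)@ 5/8 ok
(3,5)% 2/7 unhappy
(3,6)% 3/7 ok
(3,7)% 2/4 ok
(4,1)@ 2/3 ok
(4,2)@ 3/5 ok
(4,3)% 1/5 unhappy
(4,4)% 2/5 ok
(4,5)@ 2/5 ok
(4,6)@ 1/5 unhappy
(4,7)% 2/3 ok
Unsatisfied: (1,7), (2,2), (2,7), (3,1), (3,5), (4,3), (4,6) — 7 in total.

7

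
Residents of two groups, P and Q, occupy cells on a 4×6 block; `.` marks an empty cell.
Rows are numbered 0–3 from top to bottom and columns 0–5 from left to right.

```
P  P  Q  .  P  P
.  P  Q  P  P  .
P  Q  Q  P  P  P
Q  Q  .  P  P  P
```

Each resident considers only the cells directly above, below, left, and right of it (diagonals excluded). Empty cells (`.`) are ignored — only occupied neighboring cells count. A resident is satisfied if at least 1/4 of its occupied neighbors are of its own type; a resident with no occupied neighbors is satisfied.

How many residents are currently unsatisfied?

1

Row 0: (0,0)P 1/1 satisfied · (0,1)P 2/3 satisfied · (0,2)Q 1/2 satisfied · (0,4)P 2/2 satisfied · (0,5)P 1/1 satisfied
Row 1: (1,1)P 1/3 satisfied · (1,2)Q 2/4 satisfied · (1,3)P 2/3 satisfied · (1,4)P 3/3 satisfied
Row 2: (2,0)P 0/2 not · (2,1)Q 2/4 satisfied · (2,2)Q 2/3 satisfied · (2,3)P 3/4 satisfied · (2,4)P 4/4 satisfied · (2,5)P 2/2 satisfied
Row 3: (3,0)Q 1/2 satisfied · (3,1)Q 2/2 satisfied · (3,3)P 2/2 satisfied · (3,4)P 3/3 satisfied · (3,5)P 2/2 satisfied
Unsatisfied: (2,0) — 1 in total.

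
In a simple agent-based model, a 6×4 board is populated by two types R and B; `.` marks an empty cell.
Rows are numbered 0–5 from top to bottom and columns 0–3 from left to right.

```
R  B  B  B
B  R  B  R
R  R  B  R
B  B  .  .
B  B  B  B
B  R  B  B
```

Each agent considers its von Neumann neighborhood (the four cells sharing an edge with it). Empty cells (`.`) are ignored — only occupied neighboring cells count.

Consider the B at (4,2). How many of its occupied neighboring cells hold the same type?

Occupied neighbors of (4,2): (5,2)=B, (4,1)=B, (4,3)=B.
Same type (B): 3 of 3.

3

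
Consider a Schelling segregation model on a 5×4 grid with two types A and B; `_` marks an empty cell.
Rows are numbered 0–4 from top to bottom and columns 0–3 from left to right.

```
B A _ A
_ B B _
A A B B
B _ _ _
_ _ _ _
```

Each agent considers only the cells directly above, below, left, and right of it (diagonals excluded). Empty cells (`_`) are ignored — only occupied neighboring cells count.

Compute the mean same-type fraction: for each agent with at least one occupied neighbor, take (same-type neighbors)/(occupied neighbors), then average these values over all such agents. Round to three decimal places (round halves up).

(0,0)B 0/1
(0,1)A 0/2
(0,3)A — no occupied neighbors
(1,1)B 1/3
(1,2)B 2/2
(2,0)A 1/2
(2,1)A 1/3
(2,2)B 2/3
(2,3)B 1/1
(3,0)B 0/1
Sum over 9 agents: 0/1 + 0/2 + 1/3 + 2/2 + 1/2 + 1/3 + 2/3 + 1/1 + 0/1 = 23/6; mean = 23/6 ÷ 9 = 23/54 = 0.425925… → 0.426.

0.426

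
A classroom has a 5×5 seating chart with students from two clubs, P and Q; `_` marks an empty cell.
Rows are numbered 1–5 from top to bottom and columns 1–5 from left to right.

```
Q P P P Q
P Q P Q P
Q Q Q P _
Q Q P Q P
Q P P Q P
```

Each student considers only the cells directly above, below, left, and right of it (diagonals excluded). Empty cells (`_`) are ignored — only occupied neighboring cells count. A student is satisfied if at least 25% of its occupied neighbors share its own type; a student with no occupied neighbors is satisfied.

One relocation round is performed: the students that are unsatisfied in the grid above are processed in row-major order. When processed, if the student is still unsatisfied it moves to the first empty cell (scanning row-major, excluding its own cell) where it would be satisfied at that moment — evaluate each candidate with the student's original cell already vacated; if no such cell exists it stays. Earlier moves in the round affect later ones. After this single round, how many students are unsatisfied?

Initially unsatisfied (in order): (1,1), (1,5), (2,1), (2,4), (2,5), (3,4).
  (1,1): no empty cell satisfies it; stays.
  (1,5): no empty cell satisfies it; stays.
  (2,1) → (3,5).
  (2,4) → (2,1).
  (2,5): now satisfied by earlier moves; stays.
  (3,4): now satisfied by earlier moves; stays.
Resulting grid:
Q P P P Q
Q Q P _ P
Q Q Q P P
Q Q P Q P
Q P P Q P
Unsatisfied now: (1,5).

1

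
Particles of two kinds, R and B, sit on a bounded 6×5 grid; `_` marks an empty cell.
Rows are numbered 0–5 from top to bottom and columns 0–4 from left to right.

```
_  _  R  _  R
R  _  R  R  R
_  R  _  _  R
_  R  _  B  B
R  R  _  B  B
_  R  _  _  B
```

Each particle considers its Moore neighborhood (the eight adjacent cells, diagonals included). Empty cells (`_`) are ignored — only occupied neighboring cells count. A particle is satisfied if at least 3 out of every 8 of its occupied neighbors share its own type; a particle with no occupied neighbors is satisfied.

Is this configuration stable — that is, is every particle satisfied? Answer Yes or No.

(0,2)R 2/2 satisfied
(0,4)R 2/2 satisfied
(1,0)R 1/1 satisfied
(1,2)R 3/3 satisfied
(1,3)R 5/5 satisfied
(1,4)R 3/3 satisfied
(2,1)R 3/3 satisfied
(2,4)R 2/4 satisfied
(3,1)R 3/3 satisfied
(3,3)B 3/4 satisfied
(3,4)B 3/4 satisfied
(4,0)R 3/3 satisfied
(4,1)R 3/3 satisfied
(4,3)B 4/4 satisfied
(4,4)B 4/4 satisfied
(5,1)R 2/2 satisfied
(5,4)B 2/2 satisfied
All meet the threshold, so the configuration is stable.

Yes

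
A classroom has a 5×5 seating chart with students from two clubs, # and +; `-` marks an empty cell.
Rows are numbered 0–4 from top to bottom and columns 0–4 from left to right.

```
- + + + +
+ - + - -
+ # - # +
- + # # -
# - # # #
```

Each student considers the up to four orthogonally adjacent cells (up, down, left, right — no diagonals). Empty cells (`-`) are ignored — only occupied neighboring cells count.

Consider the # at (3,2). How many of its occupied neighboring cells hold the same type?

Occupied neighbors of (3,2): (4,2)=#, (3,1)=+, (3,3)=#.
Same type (#): 2 of 3.

2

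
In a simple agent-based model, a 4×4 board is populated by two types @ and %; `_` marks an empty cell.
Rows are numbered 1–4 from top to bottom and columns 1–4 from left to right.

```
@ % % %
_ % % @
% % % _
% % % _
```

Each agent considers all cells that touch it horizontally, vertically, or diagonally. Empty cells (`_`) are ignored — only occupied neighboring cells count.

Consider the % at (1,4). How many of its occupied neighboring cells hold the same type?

Occupied neighbors of (1,4): (1,3)=%, (2,3)=%, (2,4)=@.
Same type (%): 2 of 3.

2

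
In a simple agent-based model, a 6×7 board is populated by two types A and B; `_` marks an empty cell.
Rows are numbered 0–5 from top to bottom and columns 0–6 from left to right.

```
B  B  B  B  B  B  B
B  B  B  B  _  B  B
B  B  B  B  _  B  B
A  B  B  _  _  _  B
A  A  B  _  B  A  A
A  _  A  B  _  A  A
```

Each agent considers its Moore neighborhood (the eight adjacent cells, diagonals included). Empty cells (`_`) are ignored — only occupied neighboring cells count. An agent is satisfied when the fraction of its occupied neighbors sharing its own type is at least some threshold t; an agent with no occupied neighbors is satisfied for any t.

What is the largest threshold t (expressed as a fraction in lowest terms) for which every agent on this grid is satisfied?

(0,0)B 3/3
(0,1)B 5/5
(0,2)B 5/5
(0,3)B 4/4
(0,4)B 4/4
(0,5)B 4/4
(0,6)B 3/3
(1,0)B 5/5
(1,1)B 8/8
(1,2)B 8/8
(1,3)B 6/6
(1,5)B 6/6
(1,6)B 5/5
(2,0)B 4/5
(2,1)B 7/8
(2,2)B 7/7
(2,3)B 4/4
(2,5)B 4/4
(2,6)B 4/4
(3,0)A 2/5
(3,1)B 5/8
(3,2)B 5/6
(3,6)B 2/4
(4,0)A 3/4
(4,1)A 4/7
(4,2)B 3/5
(4,4)B 1/3
(4,5)A 3/5
(4,6)A 3/4
(5,0)A 2/2
(5,2)A 1/3
(5,3)B 2/3
(5,5)A 3/4
(5,6)A 3/3
The smallest same-type fraction is 1/3 at (4,4), which reduces to 1/3. Any threshold above that leaves this agent unsatisfied.

1/3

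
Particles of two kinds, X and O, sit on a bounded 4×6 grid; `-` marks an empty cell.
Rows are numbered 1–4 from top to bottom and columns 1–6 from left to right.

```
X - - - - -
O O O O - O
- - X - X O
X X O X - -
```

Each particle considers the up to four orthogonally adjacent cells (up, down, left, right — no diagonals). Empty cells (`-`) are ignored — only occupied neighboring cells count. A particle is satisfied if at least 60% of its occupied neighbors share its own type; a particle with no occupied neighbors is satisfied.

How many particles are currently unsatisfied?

Row 1: (1,1)X 0/1 unhappy
Row 2: (2,1)O 1/2 unhappy · (2,2)O 2/2 ok · (2,3)O 2/3 ok · (2,4)O 1/1 ok · (2,6)O 1/1 ok
Row 3: (3,3)X 0/2 unhappy · (3,5)X 0/1 unhappy · (3,6)O 1/2 unhappy
Row 4: (4,1)X 1/1 ok · (4,2)X 1/2 unhappy · (4,3)O 0/3 unhappy · (4,4)X 0/1 unhappy
Unsatisfied: (1,1), (2,1), (3,3), (3,5), (3,6), (4,2), (4,3), (4,4) — 8 in total.

8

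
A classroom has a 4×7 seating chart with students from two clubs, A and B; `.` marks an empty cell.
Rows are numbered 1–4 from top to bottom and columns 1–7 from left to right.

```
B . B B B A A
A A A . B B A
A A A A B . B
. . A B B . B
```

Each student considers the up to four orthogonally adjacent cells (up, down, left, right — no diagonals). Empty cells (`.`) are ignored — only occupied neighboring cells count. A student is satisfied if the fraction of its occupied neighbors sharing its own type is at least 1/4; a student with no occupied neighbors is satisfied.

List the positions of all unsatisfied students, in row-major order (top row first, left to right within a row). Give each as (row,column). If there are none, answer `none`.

(1,1)

(1,1)B 0/1 unhappy
(1,3)B 1/2 ok
(1,4)B 2/2 ok
(1,5)B 2/3 ok
(1,6)A 1/3 ok
(1,7)A 2/2 ok
(2,1)A 2/3 ok
(2,2)A 3/3 ok
(2,3)A 2/3 ok
(2,5)B 3/3 ok
(2,6)B 1/3 ok
(2,7)A 1/3 ok
(3,1)A 2/2 ok
(3,2)A 3/3 ok
(3,3)A 4/4 ok
(3,4)A 1/3 ok
(3,5)B 2/3 ok
(3,7)B 1/2 ok
(4,3)A 1/2 ok
(4,4)B 1/3 ok
(4,5)B 2/2 ok
(4,7)B 1/1 ok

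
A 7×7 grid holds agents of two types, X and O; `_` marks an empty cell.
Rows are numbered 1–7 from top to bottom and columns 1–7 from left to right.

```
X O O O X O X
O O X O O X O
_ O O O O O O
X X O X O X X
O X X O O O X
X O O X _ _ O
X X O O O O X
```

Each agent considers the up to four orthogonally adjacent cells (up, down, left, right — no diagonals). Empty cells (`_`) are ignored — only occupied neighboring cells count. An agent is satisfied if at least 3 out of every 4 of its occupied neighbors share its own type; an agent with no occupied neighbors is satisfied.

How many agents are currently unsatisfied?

(1,1)X 0/2 not
(1,2)O 2/3 not
(1,3)O 2/3 not
(1,4)O 2/3 not
(1,5)X 0/3 not
(1,6)O 0/3 not
(1,7)X 0/2 not
(2,1)O 1/2 not
(2,2)O 3/4 satisfied
(2,3)X 0/4 not
(2,4)O 3/4 satisfied
(2,5)O 2/4 not
(2,6)X 0/4 not
(2,7)O 1/3 not
(3,2)O 2/3 not
(3,3)O 3/4 satisfied
(3,4)O 3/4 satisfied
(3,5)O 4/4 satisfied
(3,6)O 2/4 not
(3,7)O 2/3 not
(4,1)X 1/2 not
(4,2)X 2/4 not
(4,3)O 1/4 not
(4,4)X 0/4 not
(4,5)O 2/4 not
(4,6)X 1/4 not
(4,7)X 2/3 not
(5,1)O 0/3 not
(5,2)X 2/4 not
(5,3)X 1/4 not
(5,4)O 1/4 not
(5,5)O 3/3 satisfied
(5,6)O 1/3 not
(5,7)X 1/3 not
(6,1)X 1/3 not
(6,2)O 1/4 not
(6,3)O 2/4 not
(6,4)X 0/3 not
(6,7)O 0/2 not
(7,1)X 2/2 satisfied
(7,2)X 1/3 not
(7,3)O 2/3 not
(7,4)O 2/3 not
(7,5)O 2/2 satisfied
(7,6)O 1/2 not
(7,7)X 0/2 not
Unsatisfied: (1,1), (1,2), (1,3), (1,4), (1,5), (1,6), (1,7), (2,1), (2,3), (2,5), (2,6), (2,7), (3,2), (3,6), (3,7), (4,1), (4,2), (4,3), (4,4), (4,5), (4,6), (4,7), (5,1), (5,2), (5,3), (5,4), (5,6), (5,7), (6,1), (6,2), (6,3), (6,4), (6,7), (7,2), (7,3), (7,4), (7,6), (7,7) — 38 in total.

38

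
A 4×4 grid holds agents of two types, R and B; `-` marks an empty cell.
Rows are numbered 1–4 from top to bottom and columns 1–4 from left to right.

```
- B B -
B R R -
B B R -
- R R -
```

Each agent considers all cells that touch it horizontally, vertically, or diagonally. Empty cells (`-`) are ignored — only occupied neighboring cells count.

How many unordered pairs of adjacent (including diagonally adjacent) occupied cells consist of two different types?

12

Scan each occupied cell's neighbors to the right and below (and the two forward diagonals) so each pair is counted once.
From row 1: 4 unlike of 6 pairs (running 4/6).
From row 2: 4 unlike of 9 pairs (running 8/15).
From row 3: 4 unlike of 7 pairs (running 12/22).
From row 4: 0 unlike of 1 pairs (running 12/23).
Total adjacent occupied pairs: 23; unlike-type pairs: 12.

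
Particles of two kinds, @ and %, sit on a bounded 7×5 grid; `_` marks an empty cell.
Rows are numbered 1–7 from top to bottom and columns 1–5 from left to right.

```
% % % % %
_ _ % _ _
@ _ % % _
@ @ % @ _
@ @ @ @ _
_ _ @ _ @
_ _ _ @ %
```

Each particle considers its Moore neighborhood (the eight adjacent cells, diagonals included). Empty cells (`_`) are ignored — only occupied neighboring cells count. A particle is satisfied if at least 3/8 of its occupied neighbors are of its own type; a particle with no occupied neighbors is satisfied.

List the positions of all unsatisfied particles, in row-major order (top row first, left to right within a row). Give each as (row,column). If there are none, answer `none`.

Row 1: (1,1)% 1/1 ✓ · (1,2)% 3/3 ✓ · (1,3)% 3/3 ✓ · (1,4)% 3/3 ✓ · (1,5)% 1/1 ✓
Row 2: (2,3)% 5/5 ✓
Row 3: (3,1)@ 2/2 ✓ · (3,3)% 3/5 ✓ · (3,4)% 3/4 ✓
Row 4: (4,1)@ 4/4 ✓ · (4,2)@ 5/7 ✓ · (4,3)% 2/7 ✗ · (4,4)@ 2/5 ✓
Row 5: (5,1)@ 3/3 ✓ · (5,2)@ 5/6 ✓ · (5,3)@ 5/6 ✓ · (5,4)@ 4/5 ✓
Row 6: (6,3)@ 4/4 ✓ · (6,5)@ 2/3 ✓
Row 7: (7,4)@ 2/3 ✓ · (7,5)% 0/2 ✗

(4,3), (7,5)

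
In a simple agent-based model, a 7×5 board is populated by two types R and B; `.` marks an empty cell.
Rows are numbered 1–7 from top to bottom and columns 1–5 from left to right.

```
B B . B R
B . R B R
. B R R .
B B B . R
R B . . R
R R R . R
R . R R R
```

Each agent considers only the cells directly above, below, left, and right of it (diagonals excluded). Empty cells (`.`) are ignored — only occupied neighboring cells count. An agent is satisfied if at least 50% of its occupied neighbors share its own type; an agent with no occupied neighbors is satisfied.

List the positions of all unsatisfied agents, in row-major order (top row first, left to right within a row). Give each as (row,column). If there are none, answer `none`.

Row 1: (1,1)B 2/2 ok · (1,2)B 1/1 ok · (1,4)B 1/2 ok · (1,5)R 1/2 ok
Row 2: (2,1)B 1/1 ok · (2,3)R 1/2 ok · (2,4)B 1/4 unhappy · (2,5)R 1/2 ok
Row 3: (3,2)B 1/2 ok · (3,3)R 2/4 ok · (3,4)R 1/2 ok
Row 4: (4,1)B 1/2 ok · (4,2)B 4/4 ok · (4,3)B 1/2 ok · (4,5)R 1/1 ok
Row 5: (5,1)R 1/3 unhappy · (5,2)B 1/3 unhappy · (5,5)R 2/2 ok
Row 6: (6,1)R 3/3 ok · (6,2)R 2/3 ok · (6,3)R 2/2 ok · (6,5)R 2/2 ok
Row 7: (7,1)R 1/1 ok · (7,3)R 2/2 ok · (7,4)R 2/2 ok · (7,5)R 2/2 ok

(2,4), (5,1), (5,2)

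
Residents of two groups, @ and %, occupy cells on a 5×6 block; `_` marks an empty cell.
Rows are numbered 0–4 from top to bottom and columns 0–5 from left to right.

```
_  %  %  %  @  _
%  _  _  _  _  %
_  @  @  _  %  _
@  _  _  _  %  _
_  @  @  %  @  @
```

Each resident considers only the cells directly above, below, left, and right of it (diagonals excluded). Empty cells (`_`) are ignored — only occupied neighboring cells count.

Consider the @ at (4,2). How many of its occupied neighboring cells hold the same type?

1

Occupied neighbors of (4,2): (4,1)=@, (4,3)=%.
Same type (@): 1 of 2.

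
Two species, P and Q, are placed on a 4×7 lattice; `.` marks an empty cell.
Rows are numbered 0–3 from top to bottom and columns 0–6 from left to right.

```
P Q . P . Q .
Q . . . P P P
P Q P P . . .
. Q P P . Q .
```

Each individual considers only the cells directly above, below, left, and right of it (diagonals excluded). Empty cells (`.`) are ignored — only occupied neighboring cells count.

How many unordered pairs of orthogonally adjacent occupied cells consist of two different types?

Scan each occupied cell's neighbors to the right and below so each pair is counted once.
Row 0: P(0,0)–Q(0,1)≠ P(0,0)–Q(1,0)≠ Q(0,5)–P(1,5)≠  → 3/3 unlike.
Row 1: Q(1,0)–P(2,0)≠ P(1,4)–P(1,5)= P(1,5)–P(1,6)=  → 1/3 unlike.
Row 2: P(2,0)–Q(2,1)≠ Q(2,1)–P(2,2)≠ Q(2,1)–Q(3,1)= P(2,2)–P(2,3)= P(2,2)–P(3,2)= P(2,3)–P(3,3)=  → 2/6 unlike.
Row 3: Q(3,1)–P(3,2)≠ P(3,2)–P(3,3)=  → 1/2 unlike.
Total adjacent occupied pairs: 14; unlike-type pairs: 7.

7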